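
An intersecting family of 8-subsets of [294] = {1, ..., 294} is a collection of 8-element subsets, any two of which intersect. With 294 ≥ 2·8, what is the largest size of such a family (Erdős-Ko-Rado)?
max |F| = C(293, 7) = 34220247753264

The Erdős-Ko-Rado theorem states: for n ≥ 2k, an intersecting family of k-subsets of an n-element set has size at most C(n − 1, k − 1), with equality for 'star' families {A ⊆ [n] : |A| = k, i ∈ A} (fix an element i). For n = 294, k = 8: C(293, 7) = 34220247753264.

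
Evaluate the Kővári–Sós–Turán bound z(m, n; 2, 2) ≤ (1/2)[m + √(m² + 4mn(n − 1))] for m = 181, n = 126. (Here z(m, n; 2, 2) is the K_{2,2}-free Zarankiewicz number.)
z(181, 126; 2, 2) ≤ (1/2)[181 + √(181² + 4·181·126·125)] = (1/2)[181 + √11435761] = 1781.3401

Kővári–Sós–Turán: let r_1, ..., r_181 be the row sums and z = Σ r_i the total number of 1s. Each pair of columns can share at most one row with both entries 1 (else a 2×2 all-ones block appears), so Σ_i C(r_i, 2) ≤ C(126, 2) = 7875. By convexity Σ_i C(r_i, 2) ≥ 181·C(z/181, 2) = z(z − 181)/(2·181), giving z² − 181z − 181·126·125 ≤ 0 and hence z ≤ (1/2)[181 + √(32761 + 4·2850750)] = (1/2)[181 + √11435761] ≈ (1/2)(181 + 3381.6802) = 1781.3401.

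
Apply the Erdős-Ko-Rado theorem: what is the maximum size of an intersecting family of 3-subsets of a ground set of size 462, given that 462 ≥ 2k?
max |F| = C(461, 2) = 106030

Erdős-Ko-Rado (1961): when n ≥ 2k, max |F| = C(n−1, k−1). The bound is attained by the star {A : i ∈ A} for any fixed i ∈ [n]. Here C(462−1, 3−1) = C(461, 2) = 106030.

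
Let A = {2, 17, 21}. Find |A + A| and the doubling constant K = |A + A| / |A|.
K = |A + A| / |A| = 6/3 = 2

Enumerate A + A = {a + b : a, b ∈ A}. With |A| = 3, there are |A|^2 = 9 ordered sum pairs; collecting distinct values, A + A = {4, 19, 23, 34, 38, 42}, so |A + A| = 6. Thus K = 6/3 = 2. For comparison, the minimum possible |A + A| over all 3-element sets is 2·3 − 1 = 5 (so min K = 5/3), attained only by arithmetic progressions.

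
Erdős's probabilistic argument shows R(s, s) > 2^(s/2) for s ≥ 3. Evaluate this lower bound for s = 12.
2^(12/2) = 64; so R(12, 12) > 64

Colour each edge of K_n uniformly at random with red/blue. The expected number of monochromatic K_12 is C(n, 12) · 2 · 2^(−C(12,2)). If C(n, 12) · 2^(1 − C(12,2)) < 1, then with positive probability no monochromatic K_12 exists, so R(12, 12) > n. The standard estimate C(n, 12) ≤ n^12/12! shows this inequality holds whenever n ≤ 2^(12/2) (since 12! · 2^(C(12,2) − 1) > 2^(12^2/2) ≥ n^12). Hence R(12, 12) > 2^(12/2) = 64.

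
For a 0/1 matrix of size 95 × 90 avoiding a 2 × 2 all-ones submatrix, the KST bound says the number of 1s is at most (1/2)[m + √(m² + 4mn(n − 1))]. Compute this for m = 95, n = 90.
z(95, 90; 2, 2) ≤ (1/2)[95 + √(95² + 4·95·90·89)] = (1/2)[95 + √3052825] = 921.1168

Kővári–Sós–Turán: let r_1, ..., r_95 be the row sums and z = Σ r_i the total number of 1s. Each pair of columns can share at most one row with both entries 1 (else a 2×2 all-ones block appears), so Σ_i C(r_i, 2) ≤ C(90, 2) = 4005. By convexity Σ_i C(r_i, 2) ≥ 95·C(z/95, 2) = z(z − 95)/(2·95), giving z² − 95z − 95·90·89 ≤ 0 and hence z ≤ (1/2)[95 + √(9025 + 4·760950)] = (1/2)[95 + √3052825] ≈ (1/2)(95 + 1747.2335) = 921.1168.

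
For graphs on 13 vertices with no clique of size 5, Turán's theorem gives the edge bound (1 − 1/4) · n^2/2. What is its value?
Turán density bound = (3/4) · 13^2/2 = 507/8 ≈ 63.375

Turán's theorem: ex(n, K_{r+1}) is achieved by the complete r-partite Turán graph T(n, r) with parts as balanced as possible, and is at most (1 − 1/r) · n^2/2. For r = 4, n = 13: the density bound is (3/4) · 169/2 = 507/8 ≈ 63.375. The integer-valued extremum is e(T(13, 4)) = 63, which is strictly less than the density bound 507/8 since 4 ∤ 13 (the parts of T(13, 4) cannot all be equal).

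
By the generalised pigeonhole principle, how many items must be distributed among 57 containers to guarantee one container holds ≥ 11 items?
n = (11 − 1)·57 + 1 = 571

By the generalised pigeonhole principle, to guarantee some box contains ≥ r objects we need more than (r − 1) · k objects total. Threshold: n = (r − 1) · k + 1. With r = 11 and k = 57: n = 10 · 57 + 1 = 570 + 1 = 571. For n = 570 = 10 · 57, we can put exactly 10 objects in every box, avoiding 11 in any single one — so 571 is tight.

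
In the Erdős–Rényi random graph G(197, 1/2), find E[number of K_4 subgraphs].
E[# K_4] = C(197, 4) · (1/2)^C(4, 2) = 60862165 / 2^6 = 950971.328125

For each 4-subset S of vertices (there are C(197, 4) = 60862165 such S), let X_S = 1 if S induces a K_4 (all C(4, 2) = 6 edges present). Then P(X_S = 1) = (1/2)^6 = 1/64. By linearity of expectation, E[# K_4] = C(197, 4) · (1/2)^6 = 60862165 / 64 = 950971.328125.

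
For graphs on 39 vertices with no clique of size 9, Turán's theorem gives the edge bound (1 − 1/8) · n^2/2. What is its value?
Turán density bound = (7/8) · 39^2/2 = 10647/16 ≈ 665.4375

Turán's theorem: ex(n, K_{r+1}) is achieved by the complete r-partite Turán graph T(n, r) with parts as balanced as possible, and is at most (1 − 1/r) · n^2/2. For r = 8, n = 39: the density bound is (7/8) · 1521/2 = 10647/16 ≈ 665.4375. The integer-valued extremum is e(T(39, 8)) = 665, which is strictly less than the density bound 10647/16 since 8 ∤ 39 (the parts of T(39, 8) cannot all be equal).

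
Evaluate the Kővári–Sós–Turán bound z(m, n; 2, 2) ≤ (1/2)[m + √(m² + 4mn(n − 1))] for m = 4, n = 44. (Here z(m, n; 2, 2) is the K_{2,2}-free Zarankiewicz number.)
z(4, 44; 2, 2) ≤ (1/2)[4 + √(4² + 4·4·44·43)] = (1/2)[4 + √30288] = 89.0172

Kővári–Sós–Turán: let r_1, ..., r_4 be the row sums and z = Σ r_i the total number of 1s. Each pair of columns can share at most one row with both entries 1 (else a 2×2 all-ones block appears), so Σ_i C(r_i, 2) ≤ C(44, 2) = 946. By convexity Σ_i C(r_i, 2) ≥ 4·C(z/4, 2) = z(z − 4)/(2·4), giving z² − 4z − 4·44·43 ≤ 0 and hence z ≤ (1/2)[4 + √(16 + 4·7568)] = (1/2)[4 + √30288] ≈ (1/2)(4 + 174.0345) = 89.0172.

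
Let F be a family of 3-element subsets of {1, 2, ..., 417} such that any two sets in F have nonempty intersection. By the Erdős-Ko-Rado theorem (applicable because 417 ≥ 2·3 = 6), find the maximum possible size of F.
max |F| = C(416, 2) = 86320

The Erdős-Ko-Rado theorem states: for n ≥ 2k, an intersecting family of k-subsets of an n-element set has size at most C(n − 1, k − 1), with equality for 'star' families {A ⊆ [n] : |A| = k, i ∈ A} (fix an element i). For n = 417, k = 3: C(416, 2) = 86320.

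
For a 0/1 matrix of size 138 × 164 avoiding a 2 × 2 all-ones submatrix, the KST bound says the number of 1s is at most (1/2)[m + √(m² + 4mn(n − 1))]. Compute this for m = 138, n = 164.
z(138, 164; 2, 2) ≤ (1/2)[138 + √(138² + 4·138·164·163)] = (1/2)[138 + √14775108] = 1990.9201

Kővári–Sós–Turán: let r_1, ..., r_138 be the row sums and z = Σ r_i the total number of 1s. Each pair of columns can share at most one row with both entries 1 (else a 2×2 all-ones block appears), so Σ_i C(r_i, 2) ≤ C(164, 2) = 13366. By convexity Σ_i C(r_i, 2) ≥ 138·C(z/138, 2) = z(z − 138)/(2·138), giving z² − 138z − 138·164·163 ≤ 0 and hence z ≤ (1/2)[138 + √(19044 + 4·3689016)] = (1/2)[138 + √14775108] ≈ (1/2)(138 + 3843.8403) = 1990.9201.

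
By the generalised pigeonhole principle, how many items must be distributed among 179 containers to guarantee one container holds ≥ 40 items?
n = (40 − 1)·179 + 1 = 6982

By the generalised pigeonhole principle, to guarantee some box contains ≥ r objects we need more than (r − 1) · k objects total. Threshold: n = (r − 1) · k + 1. With r = 40 and k = 179: n = 39 · 179 + 1 = 6981 + 1 = 6982. For n = 6981 = 39 · 179, we can put exactly 39 objects in every box, avoiding 40 in any single one — so 6982 is tight.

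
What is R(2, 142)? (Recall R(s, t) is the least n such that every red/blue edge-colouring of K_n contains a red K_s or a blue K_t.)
R(2, 142) = 142

R(2, k) = k for all k ≥ 2: in a 2-colouring of K_k, either some edge is red (a red K_2) or all edges are blue (a blue K_k). And K_{141} coloured all-blue has no blue K_142, so R(2, 142) > 141. Hence R(2, 142) = 142.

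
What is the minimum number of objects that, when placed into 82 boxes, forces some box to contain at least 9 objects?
n = (9 − 1)·82 + 1 = 657

By the generalised pigeonhole principle, to guarantee some box contains ≥ r objects we need more than (r − 1) · k objects total. Threshold: n = (r − 1) · k + 1. With r = 9 and k = 82: n = 8 · 82 + 1 = 656 + 1 = 657. For n = 656 = 8 · 82, we can put exactly 8 objects in every box, avoiding 9 in any single one — so 657 is tight.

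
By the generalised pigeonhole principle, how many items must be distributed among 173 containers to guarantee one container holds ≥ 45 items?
n = (45 − 1)·173 + 1 = 7613

By the generalised pigeonhole principle, to guarantee some box contains ≥ r objects we need more than (r − 1) · k objects total. Threshold: n = (r − 1) · k + 1. With r = 45 and k = 173: n = 44 · 173 + 1 = 7612 + 1 = 7613. For n = 7612 = 44 · 173, we can put exactly 44 objects in every box, avoiding 45 in any single one — so 7613 is tight.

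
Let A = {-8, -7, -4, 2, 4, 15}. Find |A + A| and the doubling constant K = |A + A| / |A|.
K = |A + A| / |A| = 20/6 = 10/3

Enumerate A + A = {a + b : a, b ∈ A}. With |A| = 6, there are |A|^2 = 36 ordered sum pairs; collecting distinct values, A + A = {-16, -15, -14, -12, -11, -8, -6, -5, -4, -3, -2, 0, 4, 6, 7, 8, 11, 17, 19, 30}, so |A + A| = 20. Thus K = 20/6 = 10/3. For comparison, the minimum possible |A + A| over all 6-element sets is 2·6 − 1 = 11 (so min K = 11/6), attained only by arithmetic progressions.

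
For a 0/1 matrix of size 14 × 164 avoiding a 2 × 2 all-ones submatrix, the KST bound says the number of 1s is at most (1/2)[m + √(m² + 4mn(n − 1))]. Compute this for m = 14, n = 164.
z(14, 164; 2, 2) ≤ (1/2)[14 + √(14² + 4·14·164·163)] = (1/2)[14 + √1497188] = 618.7982

Kővári–Sós–Turán: let r_1, ..., r_14 be the row sums and z = Σ r_i the total number of 1s. Each pair of columns can share at most one row with both entries 1 (else a 2×2 all-ones block appears), so Σ_i C(r_i, 2) ≤ C(164, 2) = 13366. By convexity Σ_i C(r_i, 2) ≥ 14·C(z/14, 2) = z(z − 14)/(2·14), giving z² − 14z − 14·164·163 ≤ 0 and hence z ≤ (1/2)[14 + √(196 + 4·374248)] = (1/2)[14 + √1497188] ≈ (1/2)(14 + 1223.5963) = 618.7982.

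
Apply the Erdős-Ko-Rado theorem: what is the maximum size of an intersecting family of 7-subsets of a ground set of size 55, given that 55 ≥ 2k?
max |F| = C(54, 6) = 25827165

Erdős-Ko-Rado (1961): when n ≥ 2k, max |F| = C(n−1, k−1). The bound is attained by the star {A : i ∈ A} for any fixed i ∈ [n]. Here C(55−1, 7−1) = C(54, 6) = 25827165.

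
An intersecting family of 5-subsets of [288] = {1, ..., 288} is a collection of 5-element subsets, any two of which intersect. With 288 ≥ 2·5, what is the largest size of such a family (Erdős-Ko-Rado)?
max |F| = C(287, 4) = 276821545

Erdős-Ko-Rado (1961): when n ≥ 2k, max |F| = C(n−1, k−1). The bound is attained by the star {A : i ∈ A} for any fixed i ∈ [n]. Here C(288−1, 5−1) = C(287, 4) = 276821545.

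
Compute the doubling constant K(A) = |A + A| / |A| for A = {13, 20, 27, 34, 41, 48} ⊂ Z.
K = |A + A| / |A| = 11/6

Enumerate A + A = {a + b : a, b ∈ A}. With |A| = 6, there are |A|^2 = 36 ordered sum pairs; collecting distinct values, A + A = {26, 33, 40, 47, 54, 61, 68, 75, 82, 89, 96}, so |A + A| = 11. Thus K = 11/6. Here |A + A| = 2|A| − 1 = 11, the minimum possible — so K = 11/6 is minimal, which holds iff A is an arithmetic progression.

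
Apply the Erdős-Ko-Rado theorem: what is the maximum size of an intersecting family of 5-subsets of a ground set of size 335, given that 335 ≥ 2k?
max |F| = C(334, 4) = 509267001

Erdős-Ko-Rado (1961): when n ≥ 2k, max |F| = C(n−1, k−1). The bound is attained by the star {A : i ∈ A} for any fixed i ∈ [n]. Here C(335−1, 5−1) = C(334, 4) = 509267001.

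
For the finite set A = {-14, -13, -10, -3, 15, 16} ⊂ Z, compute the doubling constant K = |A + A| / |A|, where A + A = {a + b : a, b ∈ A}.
K = |A + A| / |A| = 20/6 = 10/3

Enumerate A + A = {a + b : a, b ∈ A}. With |A| = 6, there are |A|^2 = 36 ordered sum pairs; collecting distinct values, A + A = {-28, -27, -26, -24, -23, -20, -17, -16, -13, -6, 1, 2, 3, 5, 6, 12, 13, 30, 31, 32}, so |A + A| = 20. Thus K = 20/6 = 10/3. For comparison, the minimum possible |A + A| over all 6-element sets is 2·6 − 1 = 11 (so min K = 11/6), attained only by arithmetic progressions.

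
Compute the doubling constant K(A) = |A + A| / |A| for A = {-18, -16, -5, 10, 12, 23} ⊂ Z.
K = |A + A| / |A| = 18/6 = 3

Enumerate A + A = {a + b : a, b ∈ A}. With |A| = 6, there are |A|^2 = 36 ordered sum pairs; collecting distinct values, A + A = {-36, -34, -32, -23, -21, -10, -8, -6, -4, 5, 7, 18, 20, 22, 24, 33, 35, 46}, so |A + A| = 18. Thus K = 18/6 = 3. For comparison, the minimum possible |A + A| over all 6-element sets is 2·6 − 1 = 11 (so min K = 11/6), attained only by arithmetic progressions.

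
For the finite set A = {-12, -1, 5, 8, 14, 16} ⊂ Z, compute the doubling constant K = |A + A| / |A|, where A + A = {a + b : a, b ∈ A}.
K = |A + A| / |A| = 19/6

Enumerate A + A = {a + b : a, b ∈ A}. With |A| = 6, there are |A|^2 = 36 ordered sum pairs; collecting distinct values, A + A = {-24, -13, -7, -4, -2, 2, 4, 7, 10, 13, 15, 16, 19, 21, 22, 24, 28, 30, 32}, so |A + A| = 19. Thus K = 19/6. For comparison, the minimum possible |A + A| over all 6-element sets is 2·6 − 1 = 11 (so min K = 11/6), attained only by arithmetic progressions.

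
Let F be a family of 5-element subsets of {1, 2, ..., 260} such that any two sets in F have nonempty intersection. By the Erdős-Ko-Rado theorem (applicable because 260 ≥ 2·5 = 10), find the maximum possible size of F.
max |F| = C(259, 4) = 183181376

Erdős-Ko-Rado (1961): when n ≥ 2k, max |F| = C(n−1, k−1). The bound is attained by the star {A : i ∈ A} for any fixed i ∈ [n]. Here C(260−1, 5−1) = C(259, 4) = 183181376.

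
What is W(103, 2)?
W(103, 2) = 103 + 1 = 104

A 2-term AP is any pair of integers, so a monochromatic 2-AP exists iff some colour is used at least twice. With 103 colours, the colouring i ↦ i on {1, ..., 103} uses each colour once, avoiding any monochromatic pair, so W(103, 2) > 103. For {1, ..., 104}, pigeonhole forces two integers of the same colour, which form a monochromatic 2-AP. Hence W(103, 2) = 104.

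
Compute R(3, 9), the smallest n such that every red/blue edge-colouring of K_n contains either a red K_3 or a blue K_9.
R(3, 9) = 36

Lower bound: an explicit 2-colouring of K_{35} (typically a Paley-type or other structured construction) avoids a red K_3 and a blue K_9, showing R(3, 9) > 35.
Upper bound: the simple Erdős–Szekeres recurrence only gives R(3, 9) ≤ 37; the tight bound R(3, 9) ≤ 36 requires a sharper case analysis (or computer search) of 2-colourings of K_{36}.
Hence R(3, 9) = 36.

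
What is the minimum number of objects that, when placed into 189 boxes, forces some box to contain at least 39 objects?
n = (39 − 1)·189 + 1 = 7183

By the generalised pigeonhole principle, to guarantee some box contains ≥ r objects we need more than (r − 1) · k objects total. Threshold: n = (r − 1) · k + 1. With r = 39 and k = 189: n = 38 · 189 + 1 = 7182 + 1 = 7183. For n = 7182 = 38 · 189, we can put exactly 38 objects in every box, avoiding 39 in any single one — so 7183 is tight.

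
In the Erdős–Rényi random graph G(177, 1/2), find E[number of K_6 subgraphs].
E[# K_6] = C(177, 6) · (1/2)^C(6, 2) = 39202637320 / 2^15 = 4900329665/4096 ≈ 1196369.547119

For each 6-subset S of vertices (there are C(177, 6) = 39202637320 such S), let X_S = 1 if S induces a K_6 (all C(6, 2) = 15 edges present). Then P(X_S = 1) = (1/2)^15 = 1/32768. By linearity of expectation, E[# K_6] = C(177, 6) · (1/2)^15 = 39202637320 / 32768 = 4900329665/4096 ≈ 1196369.547119.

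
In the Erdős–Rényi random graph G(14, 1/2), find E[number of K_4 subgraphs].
E[# K_4] = C(14, 4) · (1/2)^C(4, 2) = 1001 / 2^6 = 15.640625

For each 4-subset S of vertices (there are C(14, 4) = 1001 such S), let X_S = 1 if S induces a K_4 (all C(4, 2) = 6 edges present). Then P(X_S = 1) = (1/2)^6 = 1/64. By linearity of expectation, E[# K_4] = C(14, 4) · (1/2)^6 = 1001 / 64 = 15.640625.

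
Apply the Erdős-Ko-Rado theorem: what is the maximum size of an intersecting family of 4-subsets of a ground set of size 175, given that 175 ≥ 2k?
max |F| = C(174, 3) = 862924

Erdős-Ko-Rado (1961): when n ≥ 2k, max |F| = C(n−1, k−1). The bound is attained by the star {A : i ∈ A} for any fixed i ∈ [n]. Here C(175−1, 4−1) = C(174, 3) = 862924.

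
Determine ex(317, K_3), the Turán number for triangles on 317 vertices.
ex(317, K_3) = ⌊317^2/4⌋ = 25122

Mantel (1907): a triangle-free graph on n vertices has at most ⌊n^2/4⌋ edges, with equality for the complete bipartite graph K_{⌊n/2⌋, ⌈n/2⌉}. For n = 317: ⌊317^2/4⌋ = ⌊100489/4⌋ = 25122. The extremal graph is K_{158, 159}, which has 158·159 = 25122 edges.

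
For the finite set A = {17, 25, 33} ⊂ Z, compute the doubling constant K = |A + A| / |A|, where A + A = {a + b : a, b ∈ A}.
K = |A + A| / |A| = 5/3

Enumerate A + A = {a + b : a, b ∈ A}. With |A| = 3, there are |A|^2 = 9 ordered sum pairs; collecting distinct values, A + A = {34, 42, 50, 58, 66}, so |A + A| = 5. Thus K = 5/3. Here |A + A| = 2|A| − 1 = 5, the minimum possible — so K = 5/3 is minimal, which holds iff A is an arithmetic progression.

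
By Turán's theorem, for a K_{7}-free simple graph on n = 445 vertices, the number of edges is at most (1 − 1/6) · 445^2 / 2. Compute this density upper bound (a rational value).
Turán density bound = (5/6) · 445^2/2 = 990125/12 ≈ 82510.4167

Turán's theorem: ex(n, K_{r+1}) is achieved by the complete r-partite Turán graph T(n, r) with parts as balanced as possible, and is at most (1 − 1/r) · n^2/2. For r = 6, n = 445: the density bound is (5/6) · 198025/2 = 990125/12 ≈ 82510.4167. The integer-valued extremum is e(T(445, 6)) = 82510, which is strictly less than the density bound 990125/12 since 6 ∤ 445 (the parts of T(445, 6) cannot all be equal).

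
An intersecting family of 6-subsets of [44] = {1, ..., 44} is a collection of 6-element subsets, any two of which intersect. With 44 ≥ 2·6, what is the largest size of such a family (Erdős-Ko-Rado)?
max |F| = C(43, 5) = 962598

The Erdős-Ko-Rado theorem states: for n ≥ 2k, an intersecting family of k-subsets of an n-element set has size at most C(n − 1, k − 1), with equality for 'star' families {A ⊆ [n] : |A| = k, i ∈ A} (fix an element i). For n = 44, k = 6: C(43, 5) = 962598.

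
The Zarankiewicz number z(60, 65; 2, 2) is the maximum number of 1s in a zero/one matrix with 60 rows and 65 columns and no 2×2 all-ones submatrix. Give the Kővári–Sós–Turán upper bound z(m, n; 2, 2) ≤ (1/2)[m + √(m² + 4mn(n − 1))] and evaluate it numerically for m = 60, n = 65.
z(60, 65; 2, 2) ≤ (1/2)[60 + √(60² + 4·60·65·64)] = (1/2)[60 + √1002000] = 530.4998

Kővári–Sós–Turán: let r_1, ..., r_60 be the row sums and z = Σ r_i the total number of 1s. Each pair of columns can share at most one row with both entries 1 (else a 2×2 all-ones block appears), so Σ_i C(r_i, 2) ≤ C(65, 2) = 2080. By convexity Σ_i C(r_i, 2) ≥ 60·C(z/60, 2) = z(z − 60)/(2·60), giving z² − 60z − 60·65·64 ≤ 0 and hence z ≤ (1/2)[60 + √(3600 + 4·249600)] = (1/2)[60 + √1002000] ≈ (1/2)(60 + 1000.9995) = 530.4998.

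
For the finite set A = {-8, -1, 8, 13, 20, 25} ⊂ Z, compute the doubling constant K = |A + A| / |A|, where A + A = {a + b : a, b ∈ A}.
K = |A + A| / |A| = 19/6

Enumerate A + A = {a + b : a, b ∈ A}. With |A| = 6, there are |A|^2 = 36 ordered sum pairs; collecting distinct values, A + A = {-16, -9, -2, 0, 5, 7, 12, 16, 17, 19, 21, 24, 26, 28, 33, 38, 40, 45, 50}, so |A + A| = 19. Thus K = 19/6. For comparison, the minimum possible |A + A| over all 6-element sets is 2·6 − 1 = 11 (so min K = 11/6), attained only by arithmetic progressions.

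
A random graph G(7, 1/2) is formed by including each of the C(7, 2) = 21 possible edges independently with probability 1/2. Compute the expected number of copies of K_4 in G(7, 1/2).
E[# K_4] = C(7, 4) · (1/2)^C(4, 2) = 35 / 2^6 = 0.546875

For each 4-subset S of vertices (there are C(7, 4) = 35 such S), let X_S = 1 if S induces a K_4 (all C(4, 2) = 6 edges present). Then P(X_S = 1) = (1/2)^6 = 1/64. By linearity of expectation, E[# K_4] = C(7, 4) · (1/2)^6 = 35 / 64 = 0.546875.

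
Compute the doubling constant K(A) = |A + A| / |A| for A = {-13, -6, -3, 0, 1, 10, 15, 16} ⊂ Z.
K = |A + A| / |A| = 30/8 = 15/4

Enumerate A + A = {a + b : a, b ∈ A}. With |A| = 8, there are |A|^2 = 64 ordered sum pairs; collecting distinct values, A + A = {-26, -19, -16, -13, -12, -9, -6, -5, -3, -2, 0, 1, 2, 3, 4, 7, 9, 10, 11, 12, 13, 15, 16, 17, 20, 25, 26, 30, 31, 32}, so |A + A| = 30. Thus K = 30/8 = 15/4. For comparison, the minimum possible |A + A| over all 8-element sets is 2·8 − 1 = 15 (so min K = 15/8), attained only by arithmetic progressions.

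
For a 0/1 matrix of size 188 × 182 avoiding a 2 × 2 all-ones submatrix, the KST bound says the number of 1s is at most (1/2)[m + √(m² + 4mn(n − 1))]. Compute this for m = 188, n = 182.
z(188, 182; 2, 2) ≤ (1/2)[188 + √(188² + 4·188·182·181)] = (1/2)[188 + √24807728] = 2584.3678

Kővári–Sós–Turán: let r_1, ..., r_188 be the row sums and z = Σ r_i the total number of 1s. Each pair of columns can share at most one row with both entries 1 (else a 2×2 all-ones block appears), so Σ_i C(r_i, 2) ≤ C(182, 2) = 16471. By convexity Σ_i C(r_i, 2) ≥ 188·C(z/188, 2) = z(z − 188)/(2·188), giving z² − 188z − 188·182·181 ≤ 0 and hence z ≤ (1/2)[188 + √(35344 + 4·6193096)] = (1/2)[188 + √24807728] ≈ (1/2)(188 + 4980.7357) = 2584.3678.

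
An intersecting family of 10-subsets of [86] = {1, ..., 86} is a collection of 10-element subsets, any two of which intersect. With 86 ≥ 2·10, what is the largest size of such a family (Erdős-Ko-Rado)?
max |F| = C(85, 9) = 411731930610

The Erdős-Ko-Rado theorem states: for n ≥ 2k, an intersecting family of k-subsets of an n-element set has size at most C(n − 1, k − 1), with equality for 'star' families {A ⊆ [n] : |A| = k, i ∈ A} (fix an element i). For n = 86, k = 10: C(85, 9) = 411731930610.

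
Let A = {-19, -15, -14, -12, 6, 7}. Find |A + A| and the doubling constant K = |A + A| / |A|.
K = |A + A| / |A| = 20/6 = 10/3

Enumerate A + A = {a + b : a, b ∈ A}. With |A| = 6, there are |A|^2 = 36 ordered sum pairs; collecting distinct values, A + A = {-38, -34, -33, -31, -30, -29, -28, -27, -26, -24, -13, -12, -9, -8, -7, -6, -5, 12, 13, 14}, so |A + A| = 20. Thus K = 20/6 = 10/3. For comparison, the minimum possible |A + A| over all 6-element sets is 2·6 − 1 = 11 (so min K = 11/6), attained only by arithmetic progressions.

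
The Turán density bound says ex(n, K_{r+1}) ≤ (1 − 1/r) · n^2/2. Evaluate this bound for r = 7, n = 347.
Turán density bound = (6/7) · 347^2/2 = 361227/7 ≈ 51603.8571

Turán's theorem: ex(n, K_{r+1}) is achieved by the complete r-partite Turán graph T(n, r) with parts as balanced as possible, and is at most (1 − 1/r) · n^2/2. For r = 7, n = 347: the density bound is (6/7) · 120409/2 = 361227/7 ≈ 51603.8571. The integer-valued extremum is e(T(347, 7)) = 51603, which is strictly less than the density bound 361227/7 since 7 ∤ 347 (the parts of T(347, 7) cannot all be equal).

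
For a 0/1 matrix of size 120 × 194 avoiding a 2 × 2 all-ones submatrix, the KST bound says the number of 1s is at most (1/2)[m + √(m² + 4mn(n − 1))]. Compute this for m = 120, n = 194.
z(120, 194; 2, 2) ≤ (1/2)[120 + √(120² + 4·120·194·193)] = (1/2)[120 + √17986560] = 2180.5282

Kővári–Sós–Turán: let r_1, ..., r_120 be the row sums and z = Σ r_i the total number of 1s. Each pair of columns can share at most one row with both entries 1 (else a 2×2 all-ones block appears), so Σ_i C(r_i, 2) ≤ C(194, 2) = 18721. By convexity Σ_i C(r_i, 2) ≥ 120·C(z/120, 2) = z(z − 120)/(2·120), giving z² − 120z − 120·194·193 ≤ 0 and hence z ≤ (1/2)[120 + √(14400 + 4·4493040)] = (1/2)[120 + √17986560] ≈ (1/2)(120 + 4241.0565) = 2180.5282.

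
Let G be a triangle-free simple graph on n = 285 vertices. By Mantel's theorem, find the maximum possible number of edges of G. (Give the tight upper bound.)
ex(285, K_3) = ⌊285^2/4⌋ = 20306

Mantel (1907): a triangle-free graph on n vertices has at most ⌊n^2/4⌋ edges, with equality for the complete bipartite graph K_{⌊n/2⌋, ⌈n/2⌉}. For n = 285: ⌊285^2/4⌋ = ⌊81225/4⌋ = 20306. The extremal graph is K_{142, 143}, which has 142·143 = 20306 edges.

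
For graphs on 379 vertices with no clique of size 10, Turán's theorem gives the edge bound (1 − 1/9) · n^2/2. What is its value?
Turán density bound = (8/9) · 379^2/2 = 574564/9 ≈ 63840.4444

Turán's theorem: ex(n, K_{r+1}) is achieved by the complete r-partite Turán graph T(n, r) with parts as balanced as possible, and is at most (1 − 1/r) · n^2/2. For r = 9, n = 379: the density bound is (8/9) · 143641/2 = 574564/9 ≈ 63840.4444. The integer-valued extremum is e(T(379, 9)) = 63840, which is strictly less than the density bound 574564/9 since 9 ∤ 379 (the parts of T(379, 9) cannot all be equal).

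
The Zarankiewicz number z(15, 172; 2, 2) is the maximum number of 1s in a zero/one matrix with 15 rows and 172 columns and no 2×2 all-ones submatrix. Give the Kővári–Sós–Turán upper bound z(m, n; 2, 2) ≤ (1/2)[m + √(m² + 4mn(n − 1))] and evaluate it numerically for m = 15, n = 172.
z(15, 172; 2, 2) ≤ (1/2)[15 + √(15² + 4·15·172·171)] = (1/2)[15 + √1764945] = 671.7562

Kővári–Sós–Turán: let r_1, ..., r_15 be the row sums and z = Σ r_i the total number of 1s. Each pair of columns can share at most one row with both entries 1 (else a 2×2 all-ones block appears), so Σ_i C(r_i, 2) ≤ C(172, 2) = 14706. By convexity Σ_i C(r_i, 2) ≥ 15·C(z/15, 2) = z(z − 15)/(2·15), giving z² − 15z − 15·172·171 ≤ 0 and hence z ≤ (1/2)[15 + √(225 + 4·441180)] = (1/2)[15 + √1764945] ≈ (1/2)(15 + 1328.5123) = 671.7562.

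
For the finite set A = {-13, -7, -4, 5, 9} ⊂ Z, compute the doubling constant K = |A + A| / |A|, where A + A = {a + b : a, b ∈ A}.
K = |A + A| / |A| = 14/5

Enumerate A + A = {a + b : a, b ∈ A}. With |A| = 5, there are |A|^2 = 25 ordered sum pairs; collecting distinct values, A + A = {-26, -20, -17, -14, -11, -8, -4, -2, 1, 2, 5, 10, 14, 18}, so |A + A| = 14. Thus K = 14/5. For comparison, the minimum possible |A + A| over all 5-element sets is 2·5 − 1 = 9 (so min K = 9/5), attained only by arithmetic progressions.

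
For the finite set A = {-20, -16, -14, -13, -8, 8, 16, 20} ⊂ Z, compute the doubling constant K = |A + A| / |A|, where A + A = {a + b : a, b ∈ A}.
K = |A + A| / |A| = 33/8

Enumerate A + A = {a + b : a, b ∈ A}. With |A| = 8, there are |A|^2 = 64 ordered sum pairs; collecting distinct values, A + A = {-40, -36, -34, -33, -32, -30, -29, -28, -27, -26, -24, -22, -21, -16, -12, -8, -6, -5, -4, 0, 2, 3, 4, 6, 7, 8, 12, 16, 24, 28, 32, 36, 40}, so |A + A| = 33. Thus K = 33/8. For comparison, the minimum possible |A + A| over all 8-element sets is 2·8 − 1 = 15 (so min K = 15/8), attained only by arithmetic progressions.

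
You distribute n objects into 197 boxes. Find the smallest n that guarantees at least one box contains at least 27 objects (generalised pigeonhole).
n = (27 − 1)·197 + 1 = 5123

By the generalised pigeonhole principle, to guarantee some box contains ≥ r objects we need more than (r − 1) · k objects total. Threshold: n = (r − 1) · k + 1. With r = 27 and k = 197: n = 26 · 197 + 1 = 5122 + 1 = 5123. For n = 5122 = 26 · 197, we can put exactly 26 objects in every box, avoiding 27 in any single one — so 5123 is tight.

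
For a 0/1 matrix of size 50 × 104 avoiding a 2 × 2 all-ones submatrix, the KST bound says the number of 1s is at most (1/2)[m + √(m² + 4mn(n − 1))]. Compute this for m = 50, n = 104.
z(50, 104; 2, 2) ≤ (1/2)[50 + √(50² + 4·50·104·103)] = (1/2)[50 + √2144900] = 757.2739

Kővári–Sós–Turán: let r_1, ..., r_50 be the row sums and z = Σ r_i the total number of 1s. Each pair of columns can share at most one row with both entries 1 (else a 2×2 all-ones block appears), so Σ_i C(r_i, 2) ≤ C(104, 2) = 5356. By convexity Σ_i C(r_i, 2) ≥ 50·C(z/50, 2) = z(z − 50)/(2·50), giving z² − 50z − 50·104·103 ≤ 0 and hence z ≤ (1/2)[50 + √(2500 + 4·535600)] = (1/2)[50 + √2144900] ≈ (1/2)(50 + 1464.5477) = 757.2739.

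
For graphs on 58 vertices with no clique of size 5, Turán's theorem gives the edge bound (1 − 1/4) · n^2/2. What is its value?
Turán density bound = (3/4) · 58^2/2 = 2523/2 ≈ 1261.5

Turán's theorem: ex(n, K_{r+1}) is achieved by the complete r-partite Turán graph T(n, r) with parts as balanced as possible, and is at most (1 − 1/r) · n^2/2. For r = 4, n = 58: the density bound is (3/4) · 3364/2 = 2523/2 ≈ 1261.5. The integer-valued extremum is e(T(58, 4)) = 1261, which is strictly less than the density bound 2523/2 since 4 ∤ 58 (the parts of T(58, 4) cannot all be equal).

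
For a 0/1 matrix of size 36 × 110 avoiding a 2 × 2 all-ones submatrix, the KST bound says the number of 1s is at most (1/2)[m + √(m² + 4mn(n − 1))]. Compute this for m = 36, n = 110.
z(36, 110; 2, 2) ≤ (1/2)[36 + √(36² + 4·36·110·109)] = (1/2)[36 + √1727856] = 675.2397

Kővári–Sós–Turán: let r_1, ..., r_36 be the row sums and z = Σ r_i the total number of 1s. Each pair of columns can share at most one row with both entries 1 (else a 2×2 all-ones block appears), so Σ_i C(r_i, 2) ≤ C(110, 2) = 5995. By convexity Σ_i C(r_i, 2) ≥ 36·C(z/36, 2) = z(z − 36)/(2·36), giving z² − 36z − 36·110·109 ≤ 0 and hence z ≤ (1/2)[36 + √(1296 + 4·431640)] = (1/2)[36 + √1727856] ≈ (1/2)(36 + 1314.4794) = 675.2397.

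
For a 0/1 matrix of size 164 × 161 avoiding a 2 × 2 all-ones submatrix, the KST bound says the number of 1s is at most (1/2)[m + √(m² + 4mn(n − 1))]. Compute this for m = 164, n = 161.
z(164, 161; 2, 2) ≤ (1/2)[164 + √(164² + 4·164·161·160)] = (1/2)[164 + √16925456] = 2139.028

Kővári–Sós–Turán: let r_1, ..., r_164 be the row sums and z = Σ r_i the total number of 1s. Each pair of columns can share at most one row with both entries 1 (else a 2×2 all-ones block appears), so Σ_i C(r_i, 2) ≤ C(161, 2) = 12880. By convexity Σ_i C(r_i, 2) ≥ 164·C(z/164, 2) = z(z − 164)/(2·164), giving z² − 164z − 164·161·160 ≤ 0 and hence z ≤ (1/2)[164 + √(26896 + 4·4224640)] = (1/2)[164 + √16925456] ≈ (1/2)(164 + 4114.0559) = 2139.028.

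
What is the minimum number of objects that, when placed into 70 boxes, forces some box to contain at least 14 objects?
n = (14 − 1)·70 + 1 = 911

By the generalised pigeonhole principle, to guarantee some box contains ≥ r objects we need more than (r − 1) · k objects total. Threshold: n = (r − 1) · k + 1. With r = 14 and k = 70: n = 13 · 70 + 1 = 910 + 1 = 911. For n = 910 = 13 · 70, we can put exactly 13 objects in every box, avoiding 14 in any single one — so 911 is tight.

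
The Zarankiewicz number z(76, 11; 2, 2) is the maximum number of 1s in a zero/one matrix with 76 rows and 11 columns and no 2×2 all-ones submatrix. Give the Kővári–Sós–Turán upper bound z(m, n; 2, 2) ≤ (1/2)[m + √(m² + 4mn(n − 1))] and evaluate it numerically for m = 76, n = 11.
z(76, 11; 2, 2) ≤ (1/2)[76 + √(76² + 4·76·11·10)] = (1/2)[76 + √39216] = 137.0152

Kővári–Sós–Turán: let r_1, ..., r_76 be the row sums and z = Σ r_i the total number of 1s. Each pair of columns can share at most one row with both entries 1 (else a 2×2 all-ones block appears), so Σ_i C(r_i, 2) ≤ C(11, 2) = 55. By convexity Σ_i C(r_i, 2) ≥ 76·C(z/76, 2) = z(z − 76)/(2·76), giving z² − 76z − 76·11·10 ≤ 0 and hence z ≤ (1/2)[76 + √(5776 + 4·8360)] = (1/2)[76 + √39216] ≈ (1/2)(76 + 198.0303) = 137.0152.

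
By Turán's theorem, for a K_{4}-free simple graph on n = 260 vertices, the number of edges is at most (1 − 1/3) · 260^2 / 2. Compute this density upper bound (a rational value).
Turán density bound = (2/3) · 260^2/2 = 67600/3 ≈ 22533.3333

Turán's theorem: ex(n, K_{r+1}) is achieved by the complete r-partite Turán graph T(n, r) with parts as balanced as possible, and is at most (1 − 1/r) · n^2/2. For r = 3, n = 260: the density bound is (2/3) · 67600/2 = 67600/3 ≈ 22533.3333. The integer-valued extremum is e(T(260, 3)) = 22533, which is strictly less than the density bound 67600/3 since 3 ∤ 260 (the parts of T(260, 3) cannot all be equal).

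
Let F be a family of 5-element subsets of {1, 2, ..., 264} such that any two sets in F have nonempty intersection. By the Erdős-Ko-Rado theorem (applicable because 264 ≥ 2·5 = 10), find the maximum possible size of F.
max |F| = C(263, 4) = 194831715

The Erdős-Ko-Rado theorem states: for n ≥ 2k, an intersecting family of k-subsets of an n-element set has size at most C(n − 1, k − 1), with equality for 'star' families {A ⊆ [n] : |A| = k, i ∈ A} (fix an element i). For n = 264, k = 5: C(263, 4) = 194831715.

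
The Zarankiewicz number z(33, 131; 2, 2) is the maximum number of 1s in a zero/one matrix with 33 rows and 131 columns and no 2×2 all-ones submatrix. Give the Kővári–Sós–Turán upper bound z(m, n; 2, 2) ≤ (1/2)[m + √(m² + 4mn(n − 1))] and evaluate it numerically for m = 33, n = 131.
z(33, 131; 2, 2) ≤ (1/2)[33 + √(33² + 4·33·131·130)] = (1/2)[33 + √2249049] = 766.3415

Kővári–Sós–Turán: let r_1, ..., r_33 be the row sums and z = Σ r_i the total number of 1s. Each pair of columns can share at most one row with both entries 1 (else a 2×2 all-ones block appears), so Σ_i C(r_i, 2) ≤ C(131, 2) = 8515. By convexity Σ_i C(r_i, 2) ≥ 33·C(z/33, 2) = z(z − 33)/(2·33), giving z² − 33z − 33·131·130 ≤ 0 and hence z ≤ (1/2)[33 + √(1089 + 4·561990)] = (1/2)[33 + √2249049] ≈ (1/2)(33 + 1499.683) = 766.3415.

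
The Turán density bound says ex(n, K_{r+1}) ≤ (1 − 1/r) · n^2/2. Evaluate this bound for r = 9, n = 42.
Turán density bound = (8/9) · 42^2/2 = 784

Turán's theorem: ex(n, K_{r+1}) is achieved by the complete r-partite Turán graph T(n, r) with parts as balanced as possible, and is at most (1 − 1/r) · n^2/2. For r = 9, n = 42: the density bound is (8/9) · 1764/2 = 784. The integer-valued extremum is e(T(42, 9)) = 783, which is strictly less than the density bound 784 since 9 ∤ 42 (the parts of T(42, 9) cannot all be equal).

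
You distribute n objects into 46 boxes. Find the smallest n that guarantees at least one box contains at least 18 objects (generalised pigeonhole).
n = (18 − 1)·46 + 1 = 783

By the generalised pigeonhole principle, to guarantee some box contains ≥ r objects we need more than (r − 1) · k objects total. Threshold: n = (r − 1) · k + 1. With r = 18 and k = 46: n = 17 · 46 + 1 = 782 + 1 = 783. For n = 782 = 17 · 46, we can put exactly 17 objects in every box, avoiding 18 in any single one — so 783 is tight.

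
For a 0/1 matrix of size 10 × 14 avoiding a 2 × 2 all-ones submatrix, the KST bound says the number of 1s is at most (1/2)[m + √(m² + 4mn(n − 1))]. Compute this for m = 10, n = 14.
z(10, 14; 2, 2) ≤ (1/2)[10 + √(10² + 4·10·14·13)] = (1/2)[10 + √7380] = 47.9535

Kővári–Sós–Turán: let r_1, ..., r_10 be the row sums and z = Σ r_i the total number of 1s. Each pair of columns can share at most one row with both entries 1 (else a 2×2 all-ones block appears), so Σ_i C(r_i, 2) ≤ C(14, 2) = 91. By convexity Σ_i C(r_i, 2) ≥ 10·C(z/10, 2) = z(z − 10)/(2·10), giving z² − 10z − 10·14·13 ≤ 0 and hence z ≤ (1/2)[10 + √(100 + 4·1820)] = (1/2)[10 + √7380] ≈ (1/2)(10 + 85.9069) = 47.9535.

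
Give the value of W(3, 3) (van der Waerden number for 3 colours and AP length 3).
W(3, 3) = 27

This is a classical value, W(3, 3) = 27, established by combining an explicit 3-colouring of {1, ..., 26} with no monochromatic 3-AP (giving the lower bound W(3, 3) > 26) and a finite case analysis / exhaustive computer search showing every 3-colouring of {1, ..., 27} has such an AP.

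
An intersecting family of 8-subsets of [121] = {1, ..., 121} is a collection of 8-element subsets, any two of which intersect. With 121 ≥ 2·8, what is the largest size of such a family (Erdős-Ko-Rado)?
max |F| = C(120, 7) = 59487568920

The Erdős-Ko-Rado theorem states: for n ≥ 2k, an intersecting family of k-subsets of an n-element set has size at most C(n − 1, k − 1), with equality for 'star' families {A ⊆ [n] : |A| = k, i ∈ A} (fix an element i). For n = 121, k = 8: C(120, 7) = 59487568920.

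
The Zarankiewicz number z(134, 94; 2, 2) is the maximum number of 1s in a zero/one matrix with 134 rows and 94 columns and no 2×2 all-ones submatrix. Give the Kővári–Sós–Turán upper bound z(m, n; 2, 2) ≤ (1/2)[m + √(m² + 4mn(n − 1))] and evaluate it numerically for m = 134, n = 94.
z(134, 94; 2, 2) ≤ (1/2)[134 + √(134² + 4·134·94·93)] = (1/2)[134 + √4703668] = 1151.3971

Kővári–Sós–Turán: let r_1, ..., r_134 be the row sums and z = Σ r_i the total number of 1s. Each pair of columns can share at most one row with both entries 1 (else a 2×2 all-ones block appears), so Σ_i C(r_i, 2) ≤ C(94, 2) = 4371. By convexity Σ_i C(r_i, 2) ≥ 134·C(z/134, 2) = z(z − 134)/(2·134), giving z² − 134z − 134·94·93 ≤ 0 and hence z ≤ (1/2)[134 + √(17956 + 4·1171428)] = (1/2)[134 + √4703668] ≈ (1/2)(134 + 2168.7941) = 1151.3971.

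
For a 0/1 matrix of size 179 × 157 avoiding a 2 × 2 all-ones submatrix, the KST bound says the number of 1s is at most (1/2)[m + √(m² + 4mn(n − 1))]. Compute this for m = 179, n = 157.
z(179, 157; 2, 2) ≤ (1/2)[179 + √(179² + 4·179·157·156)] = (1/2)[179 + √17568313] = 2185.2286

Kővári–Sós–Turán: let r_1, ..., r_179 be the row sums and z = Σ r_i the total number of 1s. Each pair of columns can share at most one row with both entries 1 (else a 2×2 all-ones block appears), so Σ_i C(r_i, 2) ≤ C(157, 2) = 12246. By convexity Σ_i C(r_i, 2) ≥ 179·C(z/179, 2) = z(z − 179)/(2·179), giving z² − 179z − 179·157·156 ≤ 0 and hence z ≤ (1/2)[179 + √(32041 + 4·4384068)] = (1/2)[179 + √17568313] ≈ (1/2)(179 + 4191.4571) = 2185.2286.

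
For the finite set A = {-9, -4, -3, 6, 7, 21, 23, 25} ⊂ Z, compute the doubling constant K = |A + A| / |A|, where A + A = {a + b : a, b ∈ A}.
K = |A + A| / |A| = 32/8 = 4

Enumerate A + A = {a + b : a, b ∈ A}. With |A| = 8, there are |A|^2 = 64 ordered sum pairs; collecting distinct values, A + A = {-18, -13, -12, -8, -7, -6, -3, -2, 2, 3, 4, 12, 13, 14, 16, 17, 18, 19, 20, 21, 22, 27, 28, 29, 30, 31, 32, 42, 44, 46, 48, 50}, so |A + A| = 32. Thus K = 32/8 = 4. For comparison, the minimum possible |A + A| over all 8-element sets is 2·8 − 1 = 15 (so min K = 15/8), attained only by arithmetic progressions.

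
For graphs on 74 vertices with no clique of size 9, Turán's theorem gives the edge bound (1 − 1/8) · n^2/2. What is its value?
Turán density bound = (7/8) · 74^2/2 = 9583/4 ≈ 2395.75

Turán's theorem: ex(n, K_{r+1}) is achieved by the complete r-partite Turán graph T(n, r) with parts as balanced as possible, and is at most (1 − 1/r) · n^2/2. For r = 8, n = 74: the density bound is (7/8) · 5476/2 = 9583/4 ≈ 2395.75. The integer-valued extremum is e(T(74, 8)) = 2395, which is strictly less than the density bound 9583/4 since 8 ∤ 74 (the parts of T(74, 8) cannot all be equal).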